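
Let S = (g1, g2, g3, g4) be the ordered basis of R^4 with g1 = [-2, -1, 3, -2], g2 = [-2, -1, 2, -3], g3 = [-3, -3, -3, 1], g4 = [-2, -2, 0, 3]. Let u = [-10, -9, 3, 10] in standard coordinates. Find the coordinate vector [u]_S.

We seek scalars with c_1 g1 + ... + c_4 g4 = u; equivalently solve M c = u where the columns of M are g1, ..., g4.
Row-reducing the augmented matrix [M | u] gives c = (1, 0, 0, 4).
Check: g1 + 0·g2 + 0·g3 + 4g4 = [-10, -9, 3, 10].

[1, 0, 0, 4]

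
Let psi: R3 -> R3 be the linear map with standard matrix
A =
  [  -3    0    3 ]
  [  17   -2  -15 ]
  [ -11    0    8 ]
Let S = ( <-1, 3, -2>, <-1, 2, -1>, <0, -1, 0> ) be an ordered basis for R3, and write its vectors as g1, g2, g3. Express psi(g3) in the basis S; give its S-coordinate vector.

<0, 0, -2>

Compute psi(g3) = A g3 = <0, 2, 0> in standard coordinates.
Then write this in S-coordinates: solve for y in y_1 g1 + ... + y_3 g3 = <0, 2, 0>.
This gives y = <0, 0, -2>, which is column 3 of [psi]_S.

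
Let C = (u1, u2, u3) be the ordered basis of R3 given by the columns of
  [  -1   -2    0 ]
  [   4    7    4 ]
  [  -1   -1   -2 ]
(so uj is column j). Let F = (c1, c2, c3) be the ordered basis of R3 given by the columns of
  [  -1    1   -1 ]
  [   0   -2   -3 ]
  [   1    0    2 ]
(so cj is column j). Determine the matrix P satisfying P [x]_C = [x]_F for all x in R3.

[[-1, 1, -2], [-2, -2, -2], [0, -1, 0]]

Let M have columns uj and N have columns cj. Then for every x, N [x]_F = x = M [x]_C, so P = N^(-1) M.
Since det N = -1, N^(-1) has integer entries; multiplying gives P = [[-1, 1, -2], [-2, -2, -2], [0, -1, 0]].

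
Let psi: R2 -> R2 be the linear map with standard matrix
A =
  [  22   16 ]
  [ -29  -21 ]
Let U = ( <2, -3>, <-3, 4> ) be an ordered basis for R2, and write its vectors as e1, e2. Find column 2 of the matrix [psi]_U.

<-1, 0>

Compute psi(e2) = A e2 = <-2, 3> in standard coordinates.
Then write this in U-coordinates: solve for y in y_1 e1 + y_2 e2 = <-2, 3>.
This gives y = <-1, 0>, which is column 2 of [psi]_U.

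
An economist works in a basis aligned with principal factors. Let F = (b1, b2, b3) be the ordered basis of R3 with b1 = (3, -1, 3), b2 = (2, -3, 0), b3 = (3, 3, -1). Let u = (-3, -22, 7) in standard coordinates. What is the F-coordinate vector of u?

We seek scalars with c_1 b1 + ... + c_3 b3 = u; equivalently solve M c = u where the columns of M are b1, ..., b3.
Gaussian elimination on [M | u] yields c = (1, 3, -4).
Check: b1 + 3b2 - 4b3 = (-3, -22, 7).

(1, 3, -4)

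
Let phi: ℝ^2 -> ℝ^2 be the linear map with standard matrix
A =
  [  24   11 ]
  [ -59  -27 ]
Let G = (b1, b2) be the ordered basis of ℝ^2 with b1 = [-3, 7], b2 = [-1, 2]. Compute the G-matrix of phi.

[[-2, 1], [1, -1]]

Let P have columns b1, b2. Then [phi]_G = P^(-1) A P.
Here det P = 1, so P^(-1) is integer; computing A P first and then P^(-1)(A P) gives [[-2, 1], [1, -1]].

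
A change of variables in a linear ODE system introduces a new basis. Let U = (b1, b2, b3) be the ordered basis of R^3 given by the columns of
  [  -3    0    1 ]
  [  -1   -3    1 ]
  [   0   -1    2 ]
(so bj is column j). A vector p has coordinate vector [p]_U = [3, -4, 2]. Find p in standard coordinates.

[-7, 11, 8]

By definition p = 3b1 - 4b2 + 2b3.
Summing componentwise gives [-7, 11, 8].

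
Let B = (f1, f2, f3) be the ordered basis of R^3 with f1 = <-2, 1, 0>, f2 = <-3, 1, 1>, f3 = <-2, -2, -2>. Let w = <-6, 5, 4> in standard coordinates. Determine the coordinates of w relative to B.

<1, 2, -1>

Write w = c_1 f1 + ... + c_3 f3 and solve for the c_i.
Gaussian elimination on [M | w] yields c = (1, 2, -1).
Check: f1 + 2f2 - f3 = <-6, 5, 4>.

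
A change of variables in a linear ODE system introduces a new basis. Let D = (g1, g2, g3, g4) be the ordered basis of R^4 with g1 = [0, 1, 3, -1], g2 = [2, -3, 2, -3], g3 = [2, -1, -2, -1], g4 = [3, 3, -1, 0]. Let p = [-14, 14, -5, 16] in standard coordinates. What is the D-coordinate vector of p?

[-1, -4, -3, 0]

Write p = c_1 g1 + ... + c_4 g4 and solve for the c_i.
Gaussian elimination on [M | p] yields c = (-1, -4, -3, 0).
Check: -g1 - 4g2 - 3g3 + 0·g4 = [-14, 14, -5, 16].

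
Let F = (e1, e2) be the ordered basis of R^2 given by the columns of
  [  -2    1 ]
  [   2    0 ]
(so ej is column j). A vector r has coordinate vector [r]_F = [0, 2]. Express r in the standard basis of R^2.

r = M [r]_F, where M has columns e1, e2.
Carrying out the matrix-vector product, r = [2, 0].

[2, 0]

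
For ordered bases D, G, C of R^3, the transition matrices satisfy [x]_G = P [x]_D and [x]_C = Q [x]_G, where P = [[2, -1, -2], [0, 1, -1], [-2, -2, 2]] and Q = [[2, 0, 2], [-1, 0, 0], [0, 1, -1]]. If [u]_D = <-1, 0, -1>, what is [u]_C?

First [u]_G = P [u]_D = <0, 1, 0>.
Then [u]_C = Q [u]_G = <0, 0, 1>.

<0, 0, 1>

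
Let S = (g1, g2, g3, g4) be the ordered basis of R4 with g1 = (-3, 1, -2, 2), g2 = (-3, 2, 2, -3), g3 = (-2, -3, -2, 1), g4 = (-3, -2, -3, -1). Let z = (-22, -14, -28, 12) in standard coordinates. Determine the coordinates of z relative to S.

(4, -2, 2, 4)

[z]_S is the unique c with M c = z, where M has columns g1, ..., g4.
Row-reducing the augmented matrix [M | z] gives c = (4, -2, 2, 4).
Check: 4g1 - 2g2 + 2g3 + 4g4 = (-22, -14, -28, 12).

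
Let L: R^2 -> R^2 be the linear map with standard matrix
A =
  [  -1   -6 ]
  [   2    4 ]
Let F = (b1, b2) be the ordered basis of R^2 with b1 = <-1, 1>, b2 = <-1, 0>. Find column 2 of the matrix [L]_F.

Column 2 of [L]_F is the F-coordinate vector of L(b2).
In standard coordinates L(b2) = A b2 = <1, -2>.
Converting to F: <1, -2> = -2b1 + b2, so the coordinate vector is <-2, 1>.

<-2, 1>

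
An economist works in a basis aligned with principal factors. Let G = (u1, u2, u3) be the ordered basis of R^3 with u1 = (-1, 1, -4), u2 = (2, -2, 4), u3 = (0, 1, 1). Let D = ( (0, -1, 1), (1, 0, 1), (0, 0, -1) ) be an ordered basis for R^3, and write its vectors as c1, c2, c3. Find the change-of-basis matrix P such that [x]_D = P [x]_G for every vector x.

Let M have columns uj and N have columns cj. Then for every x, N [x]_D = x = M [x]_G, so P = N^(-1) M.
Since det N = -1, N^(-1) has integer entries; multiplying gives P = [[-1, 2, -1], [-1, 2, 0], [2, 0, -2]].

[[-1, 2, -1], [-1, 2, 0], [2, 0, -2]]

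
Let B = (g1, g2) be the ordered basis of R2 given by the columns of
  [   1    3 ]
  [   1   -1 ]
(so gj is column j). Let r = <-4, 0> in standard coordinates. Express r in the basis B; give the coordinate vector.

<-1, -1>

[r]_B is the unique c with M c = r, where M has columns g1, g2.
System: c_1 + 3c_2 = -4, c_1 - c_2 = 0; solving gives c_1 = -1, c_2 = -1.
Check: -g1 - g2 = <-4, 0>.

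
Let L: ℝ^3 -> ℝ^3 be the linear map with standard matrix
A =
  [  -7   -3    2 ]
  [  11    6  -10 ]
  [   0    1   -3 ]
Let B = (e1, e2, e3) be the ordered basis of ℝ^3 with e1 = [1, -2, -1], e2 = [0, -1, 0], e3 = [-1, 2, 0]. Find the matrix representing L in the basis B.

With P the matrix whose columns are e1, ..., e3, [L]_B = P^(-1) A P.
Column by column: L(e1) = A e1 = [-3, 9, 1]; its B-coordinates [-1, -3, 2] give column 1.
Continuing for each basis vector yields [L]_B = [[-1, 1, -2], [-3, 0, -3], [2, -2, -3]].

[[-1, 1, -2], [-3, 0, -3], [2, -2, -3]]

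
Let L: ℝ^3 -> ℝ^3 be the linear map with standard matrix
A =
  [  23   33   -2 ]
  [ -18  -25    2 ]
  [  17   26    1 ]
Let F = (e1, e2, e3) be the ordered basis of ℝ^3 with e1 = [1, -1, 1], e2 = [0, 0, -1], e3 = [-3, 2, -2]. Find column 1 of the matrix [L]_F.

Compute L(e1) = A e1 = [-12, 9, -8] in standard coordinates.
Then write this in F-coordinates: solve for y in y_1 e1 + ... + y_3 e3 = [-12, 9, -8].
This gives y = [-3, -1, 3], which is column 1 of [L]_F.

[-3, -1, 3]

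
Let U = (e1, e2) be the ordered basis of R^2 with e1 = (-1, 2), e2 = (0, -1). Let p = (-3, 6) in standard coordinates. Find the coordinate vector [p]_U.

(3, 0)

[p]_U is the unique c with M c = p, where M has columns e1, e2.
System: -c_1 + 0c_2 = -3, 2c_1 - c_2 = 6; solving gives c_1 = 3, c_2 = 0.
Check: 3e1 + 0·e2 = (-3, 6).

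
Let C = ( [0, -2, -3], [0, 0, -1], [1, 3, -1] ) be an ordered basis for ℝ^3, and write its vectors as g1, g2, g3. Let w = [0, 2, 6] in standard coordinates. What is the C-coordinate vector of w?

We seek scalars with c_1 g1 + ... + c_3 g3 = w; equivalently solve M c = w where the columns of M are g1, ..., g3.
Row-reducing the augmented matrix [M | w] gives c = (-1, -3, 0).
Check: -g1 - 3g2 + 0·g3 = [0, 2, 6].

[-1, -3, 0]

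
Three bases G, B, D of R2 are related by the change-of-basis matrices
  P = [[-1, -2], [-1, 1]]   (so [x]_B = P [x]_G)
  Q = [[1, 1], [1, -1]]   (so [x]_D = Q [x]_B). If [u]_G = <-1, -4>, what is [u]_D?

Composing the changes, [u]_D = Q P [u]_G.
Q P = [[-2, -1], [0, -3]]; applying this to <-1, -4> gives <6, 12>.

<6, 12>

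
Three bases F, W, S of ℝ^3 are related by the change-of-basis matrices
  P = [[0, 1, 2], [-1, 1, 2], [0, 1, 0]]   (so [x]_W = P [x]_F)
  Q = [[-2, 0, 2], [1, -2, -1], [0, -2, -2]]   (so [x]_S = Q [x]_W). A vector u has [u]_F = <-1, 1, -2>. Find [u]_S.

<8, 0, 2>

Composing the changes, [u]_S = Q P [u]_F.
Q P = [[0, 0, -4], [2, -2, -2], [2, -4, -4]]; applying this to <-1, 1, -2> gives <8, 0, 2>.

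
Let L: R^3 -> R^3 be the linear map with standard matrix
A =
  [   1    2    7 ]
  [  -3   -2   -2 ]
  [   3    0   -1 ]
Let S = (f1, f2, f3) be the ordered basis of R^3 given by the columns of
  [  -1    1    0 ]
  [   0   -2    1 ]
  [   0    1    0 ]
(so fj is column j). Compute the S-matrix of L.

The j-th column of [L]_S is [L(fj)]_S.
L(f1) = A f1 = (-1, 3, -3) = -2f1 - 3f2 - 3f3, so column 1 is (-2, -3, -3).
Repeating for f2, f3 and assembling the columns gives [[-2, -2, -2], [-3, 2, 0], [-3, 3, -2]].

[[-2, -2, -2], [-3, 2, 0], [-3, 3, -2]]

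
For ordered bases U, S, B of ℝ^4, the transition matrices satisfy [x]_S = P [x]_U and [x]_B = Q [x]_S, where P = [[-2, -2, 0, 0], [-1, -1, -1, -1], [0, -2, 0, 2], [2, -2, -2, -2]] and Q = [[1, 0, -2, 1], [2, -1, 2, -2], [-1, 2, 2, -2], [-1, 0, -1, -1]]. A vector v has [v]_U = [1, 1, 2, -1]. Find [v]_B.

Composing the changes, [v]_B = Q P [v]_U.
Q P = [[0, 0, -2, -6], [-7, -3, 5, 9], [-4, 0, 2, 6], [0, 6, 2, 0]]; applying this to [1, 1, 2, -1] gives [2, -9, -6, 10].

[2, -9, -6, 10]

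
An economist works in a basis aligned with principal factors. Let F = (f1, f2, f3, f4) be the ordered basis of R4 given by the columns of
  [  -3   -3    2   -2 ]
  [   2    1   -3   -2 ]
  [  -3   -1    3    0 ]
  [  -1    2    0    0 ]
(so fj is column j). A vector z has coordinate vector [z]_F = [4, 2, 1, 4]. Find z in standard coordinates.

[-24, -1, -11, 0]

z = M [z]_F, where M has columns f1, ..., f4.
Carrying out the matrix-vector product, z = [-24, -1, -11, 0].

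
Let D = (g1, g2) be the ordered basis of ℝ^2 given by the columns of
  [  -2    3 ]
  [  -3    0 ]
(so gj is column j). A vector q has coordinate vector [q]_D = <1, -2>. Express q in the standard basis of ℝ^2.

By definition q = g1 - 2g2.
Summing componentwise gives <-8, -3>.

<-8, -3>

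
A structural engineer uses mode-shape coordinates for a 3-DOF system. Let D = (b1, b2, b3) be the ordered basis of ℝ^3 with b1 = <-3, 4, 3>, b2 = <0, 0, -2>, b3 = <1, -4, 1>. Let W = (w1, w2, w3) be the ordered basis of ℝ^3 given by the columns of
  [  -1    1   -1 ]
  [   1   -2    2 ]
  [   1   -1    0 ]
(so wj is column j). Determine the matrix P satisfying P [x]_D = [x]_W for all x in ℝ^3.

[[2, 0, 2], [-1, 2, 1], [0, 2, -2]]

Column j of P is [bj]_W, since P maps D-coordinates to W-coordinates.
Expressing b1 in W: b1 = 2w1 - w2 + 0·w3, so column 1 of P is <2, -1, 0>.
Doing the same for each bj gives P = [[2, 0, 2], [-1, 2, 1], [0, 2, -2]].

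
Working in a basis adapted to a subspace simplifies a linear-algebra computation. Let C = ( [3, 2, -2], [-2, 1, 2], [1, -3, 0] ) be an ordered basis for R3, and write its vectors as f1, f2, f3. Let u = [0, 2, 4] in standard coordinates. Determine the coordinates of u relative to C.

[2, 4, 2]

Write u = c_1 f1 + ... + c_3 f3 and solve for the c_i.
Row-reducing the augmented matrix [M | u] gives c = (2, 4, 2).
Check: 2f1 + 4f2 + 2f3 = [0, 2, 4].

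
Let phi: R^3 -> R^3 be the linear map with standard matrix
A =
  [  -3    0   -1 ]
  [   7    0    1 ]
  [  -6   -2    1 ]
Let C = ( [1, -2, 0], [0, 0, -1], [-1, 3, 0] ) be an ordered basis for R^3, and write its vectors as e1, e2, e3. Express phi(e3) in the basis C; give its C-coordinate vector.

[2, 0, -1]

Column 3 of [phi]_C is the C-coordinate vector of phi(e3).
In standard coordinates phi(e3) = A e3 = [3, -7, 0].
Converting to C: [3, -7, 0] = 2e1 + 0·e2 - e3, so the coordinate vector is [2, 0, -1].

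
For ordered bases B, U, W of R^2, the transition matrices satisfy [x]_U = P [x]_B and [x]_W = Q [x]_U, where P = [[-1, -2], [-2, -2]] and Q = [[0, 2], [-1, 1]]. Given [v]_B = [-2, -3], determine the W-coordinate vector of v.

[20, 2]

Composing the changes, [v]_W = Q P [v]_B.
Q P = [[-4, -4], [-1, 0]]; applying this to [-2, -3] gives [20, 2].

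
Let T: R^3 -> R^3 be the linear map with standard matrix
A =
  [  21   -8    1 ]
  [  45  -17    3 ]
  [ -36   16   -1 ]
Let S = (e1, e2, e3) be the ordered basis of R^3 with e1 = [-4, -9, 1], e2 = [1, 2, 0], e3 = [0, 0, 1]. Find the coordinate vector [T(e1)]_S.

Compute T(e1) = A e1 = [-11, -24, -1] in standard coordinates.
Then write this in S-coordinates: solve for y in y_1 e1 + ... + y_3 e3 = [-11, -24, -1].
This gives y = [2, -3, -3], which is column 1 of [T]_S.

[2, -3, -3]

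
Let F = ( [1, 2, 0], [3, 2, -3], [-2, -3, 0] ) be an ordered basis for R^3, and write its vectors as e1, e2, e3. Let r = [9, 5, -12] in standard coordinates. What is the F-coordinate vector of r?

[3, 4, 3]

[r]_F is the unique c with M c = r, where M has columns e1, ..., e3.
Solving this 3x3 system gives c = (3, 4, 3).
Check: 3e1 + 4e2 + 3e3 = [9, 5, -12].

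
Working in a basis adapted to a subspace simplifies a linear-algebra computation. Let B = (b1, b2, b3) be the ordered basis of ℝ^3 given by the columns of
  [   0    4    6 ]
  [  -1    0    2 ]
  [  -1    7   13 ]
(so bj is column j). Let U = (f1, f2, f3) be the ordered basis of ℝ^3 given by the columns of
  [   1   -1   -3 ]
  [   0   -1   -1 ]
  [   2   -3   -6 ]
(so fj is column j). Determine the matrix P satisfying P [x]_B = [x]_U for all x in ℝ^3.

[[1, 2, 2], [1, 1, -1], [0, -1, -1]]

Column j of P is [bj]_U, since P maps B-coordinates to U-coordinates.
Expressing b1 in U: b1 = f1 + f2 + 0·f3, so column 1 of P is [1, 1, 0].
Doing the same for each bj gives P = [[1, 2, 2], [1, 1, -1], [0, -1, -1]].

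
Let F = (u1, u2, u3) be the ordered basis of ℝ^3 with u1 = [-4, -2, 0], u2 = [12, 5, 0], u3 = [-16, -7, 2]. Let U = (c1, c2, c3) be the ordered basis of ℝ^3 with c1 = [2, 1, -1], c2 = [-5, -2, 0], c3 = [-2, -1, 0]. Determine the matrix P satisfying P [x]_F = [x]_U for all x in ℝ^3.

Let M have columns uj and N have columns cj. Then for every x, N [x]_U = x = M [x]_F, so P = N^(-1) M.
Since det N = -1, N^(-1) has integer entries; multiplying gives P = [[0, 0, -2], [0, -2, 2], [2, -1, 1]].

[[0, 0, -2], [0, -2, 2], [2, -1, 1]]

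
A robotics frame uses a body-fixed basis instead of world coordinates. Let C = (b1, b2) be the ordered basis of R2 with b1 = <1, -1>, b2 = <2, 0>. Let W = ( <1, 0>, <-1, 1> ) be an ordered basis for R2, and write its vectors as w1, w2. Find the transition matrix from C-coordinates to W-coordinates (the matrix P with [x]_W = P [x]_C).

Take x = bj: its C-coordinates are the j-th standard unit vector, so P e_j — column j of P — equals [bj]_W.
b1 = 0·w1 - w2, giving column 1 = <0, -1>; repeating for each j gives P = [[0, 2], [-1, 0]].

[[0, 2], [-1, 0]]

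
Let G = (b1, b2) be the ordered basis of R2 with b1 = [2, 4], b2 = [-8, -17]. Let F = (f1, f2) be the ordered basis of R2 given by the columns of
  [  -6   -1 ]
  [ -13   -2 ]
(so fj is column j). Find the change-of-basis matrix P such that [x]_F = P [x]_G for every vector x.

[[0, 1], [-2, 2]]

Take x = bj: its G-coordinates are the j-th standard unit vector, so P e_j — column j of P — equals [bj]_F.
b1 = 0·f1 - 2f2, giving column 1 = [0, -2]; repeating for each j gives P = [[0, 1], [-2, 2]].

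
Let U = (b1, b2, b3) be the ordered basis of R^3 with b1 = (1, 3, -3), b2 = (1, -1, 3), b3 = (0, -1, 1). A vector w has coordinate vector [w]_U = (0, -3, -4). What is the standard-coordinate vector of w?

(-3, 7, -13)

w = M [w]_U, where M has columns b1, ..., b3.
Carrying out the matrix-vector product, w = (-3, 7, -13).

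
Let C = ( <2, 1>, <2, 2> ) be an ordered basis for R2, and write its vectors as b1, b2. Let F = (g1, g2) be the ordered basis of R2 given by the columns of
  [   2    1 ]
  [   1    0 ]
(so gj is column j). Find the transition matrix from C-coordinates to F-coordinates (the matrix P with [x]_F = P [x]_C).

Let M have columns bj and N have columns gj. Then for every x, N [x]_F = x = M [x]_C, so P = N^(-1) M.
Since det N = -1, N^(-1) has integer entries; multiplying gives P = [[1, 2], [0, -2]].

[[1, 2], [0, -2]]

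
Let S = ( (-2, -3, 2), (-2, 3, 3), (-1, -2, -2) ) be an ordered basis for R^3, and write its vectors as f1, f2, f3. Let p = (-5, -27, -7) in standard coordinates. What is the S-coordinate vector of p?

[p]_S is the unique c with M c = p, where M has columns f1, ..., f3.
Solving this 3x3 system gives c = (4, -3, 3).
Check: 4f1 - 3f2 + 3f3 = (-5, -27, -7).

(4, -3, 3)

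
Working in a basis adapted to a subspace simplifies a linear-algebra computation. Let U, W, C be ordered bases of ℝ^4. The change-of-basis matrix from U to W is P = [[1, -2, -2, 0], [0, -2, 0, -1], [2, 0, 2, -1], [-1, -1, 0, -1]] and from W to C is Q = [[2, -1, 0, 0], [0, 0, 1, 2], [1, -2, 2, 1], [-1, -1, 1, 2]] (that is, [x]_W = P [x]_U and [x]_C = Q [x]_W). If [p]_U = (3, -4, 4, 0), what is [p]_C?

(-2, 16, 16, 5)

Apply P to get W-coordinates (3, 8, 14, 1), then Q to get C-coordinates.
The result is [p]_C = (-2, 16, 16, 5).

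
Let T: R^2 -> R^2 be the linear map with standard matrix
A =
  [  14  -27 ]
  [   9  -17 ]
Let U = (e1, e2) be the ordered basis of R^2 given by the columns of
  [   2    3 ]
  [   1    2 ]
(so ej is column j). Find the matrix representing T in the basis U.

[[-1, -3], [1, -2]]

With P the matrix whose columns are e1, e2, [T]_U = P^(-1) A P.
Column by column: T(e1) = A e1 = <1, 1>; its U-coordinates <-1, 1> give column 1.
Continuing for each basis vector yields [T]_U = [[-1, -3], [1, -2]].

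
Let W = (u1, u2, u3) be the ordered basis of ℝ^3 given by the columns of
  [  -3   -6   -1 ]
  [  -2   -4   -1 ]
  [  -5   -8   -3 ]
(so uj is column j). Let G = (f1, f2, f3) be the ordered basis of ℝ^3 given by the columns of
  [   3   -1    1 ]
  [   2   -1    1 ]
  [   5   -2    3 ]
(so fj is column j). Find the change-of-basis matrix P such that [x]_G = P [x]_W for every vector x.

[[-1, -2, 0], [0, 2, 0], [0, 2, -1]]

Let M have columns uj and N have columns fj. Then for every x, N [x]_G = x = M [x]_W, so P = N^(-1) M.
Since det N = -1, N^(-1) has integer entries; multiplying gives P = [[-1, -2, 0], [0, 2, 0], [0, 2, -1]].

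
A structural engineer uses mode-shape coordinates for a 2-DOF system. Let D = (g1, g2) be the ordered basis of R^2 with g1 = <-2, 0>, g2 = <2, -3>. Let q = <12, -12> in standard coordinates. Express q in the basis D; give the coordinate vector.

Write q = c_1 g1 + c_2 g2 and solve for the c_i.
System: -2c_1 + 2c_2 = 12, 0c_1 - 3c_2 = -12; solving gives c_1 = -2, c_2 = 4.
Check: -2g1 + 4g2 = <12, -12>.

<-2, 4>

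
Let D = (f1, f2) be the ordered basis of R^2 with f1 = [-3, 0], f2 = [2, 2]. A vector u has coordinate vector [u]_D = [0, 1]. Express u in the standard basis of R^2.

[2, 2]

The coordinates say u = 0·f1 + f2; adding the scaled basis vectors gives [2, 2].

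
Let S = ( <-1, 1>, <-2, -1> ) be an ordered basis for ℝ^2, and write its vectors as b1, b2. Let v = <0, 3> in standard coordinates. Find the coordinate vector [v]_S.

We seek scalars with c_1 b1 + c_2 b2 = v; equivalently solve M c = v where the columns of M are b1, b2.
System: -c_1 - 2c_2 = 0, c_1 - c_2 = 3; solving gives c_1 = 2, c_2 = -1.
Check: 2b1 - b2 = <0, 3>.

<2, -1>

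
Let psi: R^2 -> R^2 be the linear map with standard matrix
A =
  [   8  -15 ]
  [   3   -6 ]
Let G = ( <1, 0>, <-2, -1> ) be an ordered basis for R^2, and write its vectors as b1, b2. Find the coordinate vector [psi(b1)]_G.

<2, -3>

Compute psi(b1) = A b1 = <8, 3> in standard coordinates.
Then write this in G-coordinates: solve for y in y_1 b1 + y_2 b2 = <8, 3>.
This gives y = <2, -3>, which is column 1 of [psi]_G.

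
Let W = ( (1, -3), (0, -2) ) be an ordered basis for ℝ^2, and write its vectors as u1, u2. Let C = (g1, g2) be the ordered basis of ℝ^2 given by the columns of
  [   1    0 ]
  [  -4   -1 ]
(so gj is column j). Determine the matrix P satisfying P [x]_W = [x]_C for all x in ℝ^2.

Column j of P is [uj]_C, since P maps W-coordinates to C-coordinates.
Expressing u1 in C: u1 = g1 - g2, so column 1 of P is (1, -1).
Doing the same for each uj gives P = [[1, 0], [-1, 2]].

[[1, 0], [-1, 2]]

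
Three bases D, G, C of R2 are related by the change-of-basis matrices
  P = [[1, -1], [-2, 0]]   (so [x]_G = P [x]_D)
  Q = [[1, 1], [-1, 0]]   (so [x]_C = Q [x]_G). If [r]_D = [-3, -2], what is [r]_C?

Apply P to get G-coordinates [-1, 6], then Q to get C-coordinates.
The result is [r]_C = [5, 1].

[5, 1]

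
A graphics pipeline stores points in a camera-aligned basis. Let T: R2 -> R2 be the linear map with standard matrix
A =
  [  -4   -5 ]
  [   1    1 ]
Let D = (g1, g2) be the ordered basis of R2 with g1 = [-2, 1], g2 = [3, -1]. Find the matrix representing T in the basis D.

[[0, -1], [1, -3]]

With P the matrix whose columns are g1, g2, [T]_D = P^(-1) A P.
Column by column: T(g1) = A g1 = [3, -1]; its D-coordinates [0, 1] give column 1.
Continuing for each basis vector yields [T]_D = [[0, -1], [1, -3]].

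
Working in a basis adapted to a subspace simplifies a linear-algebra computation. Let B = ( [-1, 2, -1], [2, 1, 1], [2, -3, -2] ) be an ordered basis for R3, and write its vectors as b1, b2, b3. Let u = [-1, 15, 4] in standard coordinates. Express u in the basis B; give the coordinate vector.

We seek scalars with c_1 b1 + ... + c_3 b3 = u; equivalently solve M c = u where the columns of M are b1, ..., b3.
Solving this 3x3 system gives c = (3, 3, -2).
Check: 3b1 + 3b2 - 2b3 = [-1, 15, 4].

[3, 3, -2]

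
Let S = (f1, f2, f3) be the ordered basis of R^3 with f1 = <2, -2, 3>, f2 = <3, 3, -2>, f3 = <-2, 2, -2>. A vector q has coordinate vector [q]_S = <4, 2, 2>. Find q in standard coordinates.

By definition q = 4f1 + 2f2 + 2f3.
Summing componentwise gives <10, 2, 4>.

<10, 2, 4>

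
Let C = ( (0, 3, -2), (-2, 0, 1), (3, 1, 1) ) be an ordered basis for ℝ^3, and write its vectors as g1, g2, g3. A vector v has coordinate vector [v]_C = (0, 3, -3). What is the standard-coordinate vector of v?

(-15, -3, 0)

By definition v = 0·g1 + 3g2 - 3g3.
Summing componentwise gives (-15, -3, 0).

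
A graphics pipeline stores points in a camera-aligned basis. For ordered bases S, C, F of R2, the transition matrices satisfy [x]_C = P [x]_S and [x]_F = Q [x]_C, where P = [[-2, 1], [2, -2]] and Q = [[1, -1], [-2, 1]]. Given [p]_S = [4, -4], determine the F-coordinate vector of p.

[-28, 40]

First [p]_C = P [p]_S = [-12, 16].
Then [p]_F = Q [p]_C = [-28, 40].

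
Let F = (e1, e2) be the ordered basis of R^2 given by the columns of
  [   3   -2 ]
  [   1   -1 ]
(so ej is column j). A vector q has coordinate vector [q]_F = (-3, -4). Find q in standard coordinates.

(-1, 1)

The coordinates say q = -3e1 - 4e2; adding the scaled basis vectors gives (-1, 1).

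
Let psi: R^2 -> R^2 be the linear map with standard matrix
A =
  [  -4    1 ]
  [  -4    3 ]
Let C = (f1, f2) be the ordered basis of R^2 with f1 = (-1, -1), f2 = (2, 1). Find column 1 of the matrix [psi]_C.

(1, 2)

Compute psi(f1) = A f1 = (3, 1) in standard coordinates.
Then write this in C-coordinates: solve for y in y_1 f1 + y_2 f2 = (3, 1).
This gives y = (1, 2), which is column 1 of [psi]_C.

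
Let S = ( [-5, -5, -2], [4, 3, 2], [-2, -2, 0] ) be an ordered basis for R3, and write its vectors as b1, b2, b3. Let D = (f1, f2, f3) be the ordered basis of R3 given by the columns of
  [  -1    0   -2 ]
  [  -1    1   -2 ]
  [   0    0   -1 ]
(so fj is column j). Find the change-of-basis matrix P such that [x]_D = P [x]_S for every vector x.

[[1, 0, 2], [0, -1, 0], [2, -2, 0]]

Let M have columns bj and N have columns fj. Then for every x, N [x]_D = x = M [x]_S, so P = N^(-1) M.
Since det N = 1, N^(-1) has integer entries; multiplying gives P = [[1, 0, 2], [0, -1, 0], [2, -2, 0]].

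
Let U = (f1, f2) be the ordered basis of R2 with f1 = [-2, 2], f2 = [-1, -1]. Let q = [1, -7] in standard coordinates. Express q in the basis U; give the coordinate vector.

[q]_U is the unique c with M c = q, where M has columns f1, f2.
System: -2c_1 - c_2 = 1, 2c_1 - c_2 = -7; solving gives c_1 = -2, c_2 = 3.
Check: -2f1 + 3f2 = [1, -7].

[-2, 3]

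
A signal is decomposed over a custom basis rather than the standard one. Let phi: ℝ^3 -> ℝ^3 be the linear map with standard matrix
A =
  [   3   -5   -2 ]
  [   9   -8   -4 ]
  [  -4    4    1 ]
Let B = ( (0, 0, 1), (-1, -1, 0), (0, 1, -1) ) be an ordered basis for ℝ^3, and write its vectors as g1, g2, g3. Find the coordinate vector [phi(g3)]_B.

Column 3 of [phi]_B is the B-coordinate vector of phi(g3).
In standard coordinates phi(g3) = A g3 = (-3, -4, 3).
Converting to B: (-3, -4, 3) = 2g1 + 3g2 - g3, so the coordinate vector is (2, 3, -1).

(2, 3, -1)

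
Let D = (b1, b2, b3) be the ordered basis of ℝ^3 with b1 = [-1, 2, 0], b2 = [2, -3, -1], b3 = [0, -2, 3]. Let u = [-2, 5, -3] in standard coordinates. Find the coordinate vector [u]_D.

Write u = c_1 b1 + ... + c_3 b3 and solve for the c_i.
Solving this 3x3 system gives c = (-4, -3, -2).
Check: -4b1 - 3b2 - 2b3 = [-2, 5, -3].

[-4, -3, -2]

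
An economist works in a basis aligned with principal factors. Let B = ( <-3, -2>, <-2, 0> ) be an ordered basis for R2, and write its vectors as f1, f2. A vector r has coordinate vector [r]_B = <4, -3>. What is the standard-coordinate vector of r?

r = M [r]_B, where M has columns f1, f2.
Carrying out the matrix-vector product, r = <-6, -8>.

<-6, -8>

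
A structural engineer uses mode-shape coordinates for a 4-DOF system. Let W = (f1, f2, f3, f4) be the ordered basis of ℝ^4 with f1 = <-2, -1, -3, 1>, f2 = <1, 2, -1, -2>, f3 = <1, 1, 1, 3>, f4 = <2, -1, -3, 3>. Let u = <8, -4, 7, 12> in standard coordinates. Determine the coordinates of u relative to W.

<-3, -3, 1, 2>

[u]_W is the unique c with M c = u, where M has columns f1, ..., f4.
Row-reducing the augmented matrix [M | u] gives c = (-3, -3, 1, 2).
Check: -3f1 - 3f2 + f3 + 2f4 = <8, -4, 7, 12>.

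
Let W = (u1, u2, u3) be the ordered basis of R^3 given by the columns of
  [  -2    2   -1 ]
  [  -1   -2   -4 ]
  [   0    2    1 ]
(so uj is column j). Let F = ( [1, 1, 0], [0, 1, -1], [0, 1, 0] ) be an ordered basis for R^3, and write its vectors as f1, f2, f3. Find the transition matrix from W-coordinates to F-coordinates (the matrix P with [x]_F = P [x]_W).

[[-2, 2, -1], [0, -2, -1], [1, -2, -2]]

Column j of P is [uj]_F, since P maps W-coordinates to F-coordinates.
Expressing u1 in F: u1 = -2f1 + 0·f2 + f3, so column 1 of P is [-2, 0, 1].
Doing the same for each uj gives P = [[-2, 2, -1], [0, -2, -1], [1, -2, -2]].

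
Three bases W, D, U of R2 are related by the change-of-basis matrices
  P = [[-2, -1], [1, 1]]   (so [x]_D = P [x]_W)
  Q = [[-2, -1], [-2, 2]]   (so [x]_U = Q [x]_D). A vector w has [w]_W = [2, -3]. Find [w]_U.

First [w]_D = P [w]_W = [-1, -1].
Then [w]_U = Q [w]_D = [3, 0].

[3, 0]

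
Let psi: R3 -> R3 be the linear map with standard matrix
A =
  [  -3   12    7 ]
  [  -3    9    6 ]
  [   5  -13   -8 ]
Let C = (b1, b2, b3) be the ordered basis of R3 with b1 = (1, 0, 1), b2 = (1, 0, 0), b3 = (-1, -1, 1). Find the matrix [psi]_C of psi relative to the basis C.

[[0, 2, 0], [1, -2, -2], [-3, 3, 0]]

Let P have columns b1, ..., b3. Then [psi]_C = P^(-1) A P.
Here det P = -1, so P^(-1) is integer; computing A P first and then P^(-1)(A P) gives [[0, 2, 0], [1, -2, -2], [-3, 3, 0]].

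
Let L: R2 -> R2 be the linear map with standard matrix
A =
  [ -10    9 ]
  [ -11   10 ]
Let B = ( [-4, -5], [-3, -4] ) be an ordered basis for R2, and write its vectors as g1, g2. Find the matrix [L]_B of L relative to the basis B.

The j-th column of [L]_B is [L(gj)]_B.
L(g1) = A g1 = [-5, -6] = 2g1 - g2, so column 1 is [2, -1].
Repeating for g2 and assembling the columns gives [[2, 3], [-1, -2]].

[[2, 3], [-1, -2]]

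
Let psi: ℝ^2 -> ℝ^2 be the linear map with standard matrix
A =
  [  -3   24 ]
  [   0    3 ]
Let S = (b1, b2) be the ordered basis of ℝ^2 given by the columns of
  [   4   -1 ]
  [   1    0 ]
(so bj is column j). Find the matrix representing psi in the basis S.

[[3, 0], [0, -3]]

Let P have columns b1, b2. Then [psi]_S = P^(-1) A P.
Here det P = 1, so P^(-1) is integer; computing A P first and then P^(-1)(A P) gives [[3, 0], [0, -3]].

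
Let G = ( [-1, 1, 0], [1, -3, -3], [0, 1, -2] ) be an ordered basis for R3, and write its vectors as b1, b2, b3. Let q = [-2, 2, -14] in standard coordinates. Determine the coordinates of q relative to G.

[4, 2, 4]

[q]_G is the unique c with M c = q, where M has columns b1, ..., b3.
Solving this 3x3 system gives c = (4, 2, 4).
Check: 4b1 + 2b2 + 4b3 = [-2, 2, -14].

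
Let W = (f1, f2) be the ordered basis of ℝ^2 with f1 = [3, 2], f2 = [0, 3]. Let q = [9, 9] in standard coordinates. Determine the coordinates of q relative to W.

[3, 1]

We seek scalars with c_1 f1 + c_2 f2 = q; equivalently solve M c = q where the columns of M are f1, f2.
System: 3c_1 + 0c_2 = 9, 2c_1 + 3c_2 = 9; solving gives c_1 = 3, c_2 = 1.
Check: 3f1 + f2 = [9, 9].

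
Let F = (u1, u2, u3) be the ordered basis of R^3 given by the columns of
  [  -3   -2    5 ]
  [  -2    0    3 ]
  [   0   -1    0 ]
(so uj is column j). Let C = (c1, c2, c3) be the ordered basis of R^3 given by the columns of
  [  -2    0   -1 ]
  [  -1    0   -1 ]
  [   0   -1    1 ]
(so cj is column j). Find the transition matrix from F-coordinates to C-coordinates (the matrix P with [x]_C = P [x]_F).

[[1, 2, -2], [1, -1, -1], [1, -2, -1]]

Let M have columns uj and N have columns cj. Then for every x, N [x]_C = x = M [x]_F, so P = N^(-1) M.
Since det N = 1, N^(-1) has integer entries; multiplying gives P = [[1, 2, -2], [1, -1, -1], [1, -2, -1]].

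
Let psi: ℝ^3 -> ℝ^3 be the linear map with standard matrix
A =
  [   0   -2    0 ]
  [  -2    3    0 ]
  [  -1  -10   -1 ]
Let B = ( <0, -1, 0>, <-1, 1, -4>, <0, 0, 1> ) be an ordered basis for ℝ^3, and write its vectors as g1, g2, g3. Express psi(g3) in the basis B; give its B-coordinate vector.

Compute psi(g3) = A g3 = <0, 0, -1> in standard coordinates.
Then write this in B-coordinates: solve for y in y_1 g1 + ... + y_3 g3 = <0, 0, -1>.
This gives y = <0, 0, -1>, which is column 3 of [psi]_B.

<0, 0, -1>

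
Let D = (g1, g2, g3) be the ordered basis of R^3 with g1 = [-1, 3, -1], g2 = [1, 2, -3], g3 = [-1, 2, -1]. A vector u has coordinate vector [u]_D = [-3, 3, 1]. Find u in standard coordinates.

[5, -1, -7]

u = M [u]_D, where M has columns g1, ..., g3.
Carrying out the matrix-vector product, u = [5, -1, -7].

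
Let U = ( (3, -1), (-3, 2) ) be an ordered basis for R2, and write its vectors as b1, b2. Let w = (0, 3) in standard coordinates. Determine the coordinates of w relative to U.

Write w = c_1 b1 + c_2 b2 and solve for the c_i.
System: 3c_1 - 3c_2 = 0, -c_1 + 2c_2 = 3; solving gives c_1 = 3, c_2 = 3.
Check: 3b1 + 3b2 = (0, 3).

(3, 3)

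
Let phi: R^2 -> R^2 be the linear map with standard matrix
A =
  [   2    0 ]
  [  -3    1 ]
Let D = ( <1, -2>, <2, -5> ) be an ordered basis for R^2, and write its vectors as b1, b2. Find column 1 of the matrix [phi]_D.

<0, 1>

Column 1 of [phi]_D is the D-coordinate vector of phi(b1).
In standard coordinates phi(b1) = A b1 = <2, -5>.
Converting to D: <2, -5> = 0·b1 + b2, so the coordinate vector is <0, 1>.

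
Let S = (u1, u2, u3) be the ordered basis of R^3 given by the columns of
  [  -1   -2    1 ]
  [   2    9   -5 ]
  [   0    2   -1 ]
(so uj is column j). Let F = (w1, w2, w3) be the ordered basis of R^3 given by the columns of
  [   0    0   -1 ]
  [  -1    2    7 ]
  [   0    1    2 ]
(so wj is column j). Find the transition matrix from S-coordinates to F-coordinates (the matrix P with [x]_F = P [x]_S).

Take x = uj: its S-coordinates are the j-th standard unit vector, so P e_j — column j of P — equals [uj]_F.
u1 = w1 - 2w2 + w3, giving column 1 = [1, -2, 1]; repeating for each j gives P = [[1, 1, 0], [-2, -2, 1], [1, 2, -1]].

[[1, 1, 0], [-2, -2, 1], [1, 2, -1]]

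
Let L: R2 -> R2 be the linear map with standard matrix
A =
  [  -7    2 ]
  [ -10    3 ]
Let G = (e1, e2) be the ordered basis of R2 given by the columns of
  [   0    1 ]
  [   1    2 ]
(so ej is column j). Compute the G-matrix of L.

[[-1, 2], [2, -3]]

The j-th column of [L]_G is [L(ej)]_G.
L(e1) = A e1 = <2, 3> = -e1 + 2e2, so column 1 is <-1, 2>.
Repeating for e2 and assembling the columns gives [[-1, 2], [2, -3]].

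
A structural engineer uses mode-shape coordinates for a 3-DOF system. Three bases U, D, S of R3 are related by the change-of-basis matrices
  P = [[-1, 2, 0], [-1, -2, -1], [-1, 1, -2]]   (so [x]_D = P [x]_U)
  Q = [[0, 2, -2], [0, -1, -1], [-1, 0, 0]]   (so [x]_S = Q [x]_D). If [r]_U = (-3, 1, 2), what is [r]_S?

(-2, 1, -5)

Apply P to get D-coordinates (5, -1, 0), then Q to get S-coordinates.
The result is [r]_S = (-2, 1, -5).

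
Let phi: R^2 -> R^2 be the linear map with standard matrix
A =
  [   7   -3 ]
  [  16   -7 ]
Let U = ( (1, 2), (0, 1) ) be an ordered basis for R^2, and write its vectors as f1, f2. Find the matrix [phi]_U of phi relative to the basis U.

[[1, -3], [0, -1]]

The j-th column of [phi]_U is [phi(fj)]_U.
phi(f1) = A f1 = (1, 2) = f1 + 0·f2, so column 1 is (1, 0).
Repeating for f2 and assembling the columns gives [[1, -3], [0, -1]].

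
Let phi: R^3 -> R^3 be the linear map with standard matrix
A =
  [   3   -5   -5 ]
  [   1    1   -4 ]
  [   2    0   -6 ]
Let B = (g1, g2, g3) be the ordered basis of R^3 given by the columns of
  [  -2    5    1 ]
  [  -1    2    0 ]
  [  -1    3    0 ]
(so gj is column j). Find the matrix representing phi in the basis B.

[[1, -1, 1], [1, -3, 1], [1, 3, 0]]

With P the matrix whose columns are g1, ..., g3, [phi]_B = P^(-1) A P.
Column by column: phi(g1) = A g1 = (4, 1, 2); its B-coordinates (1, 1, 1) give column 1.
Continuing for each basis vector yields [phi]_B = [[1, -1, 1], [1, -3, 1], [1, 3, 0]].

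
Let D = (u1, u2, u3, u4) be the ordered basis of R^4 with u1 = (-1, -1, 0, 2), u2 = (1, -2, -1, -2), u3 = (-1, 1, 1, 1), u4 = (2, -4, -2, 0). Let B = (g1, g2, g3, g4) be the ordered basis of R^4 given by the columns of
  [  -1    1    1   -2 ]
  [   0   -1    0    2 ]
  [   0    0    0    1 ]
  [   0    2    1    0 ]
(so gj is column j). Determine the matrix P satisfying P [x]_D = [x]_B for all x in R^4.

[[2, -1, -1, 2], [1, 0, 1, 0], [0, -2, -1, 0], [0, -1, 1, -2]]

Column j of P is [uj]_B, since P maps D-coordinates to B-coordinates.
Expressing u1 in B: u1 = 2g1 + g2 + 0·g3 + 0·g4, so column 1 of P is (2, 1, 0, 0).
Doing the same for each uj gives P = [[2, -1, -1, 2], [1, 0, 1, 0], [0, -2, -1, 0], [0, -1, 1, -2]].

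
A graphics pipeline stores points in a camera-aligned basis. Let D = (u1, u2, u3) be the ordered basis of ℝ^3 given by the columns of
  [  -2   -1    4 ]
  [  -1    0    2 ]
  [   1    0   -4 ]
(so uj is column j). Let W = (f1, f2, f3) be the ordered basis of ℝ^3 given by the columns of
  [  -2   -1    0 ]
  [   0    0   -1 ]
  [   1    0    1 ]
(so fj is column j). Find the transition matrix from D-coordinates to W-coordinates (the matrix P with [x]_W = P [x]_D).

[[0, 0, -2], [2, 1, 0], [1, 0, -2]]

Take x = uj: its D-coordinates are the j-th standard unit vector, so P e_j — column j of P — equals [uj]_W.
u1 = 0·f1 + 2f2 + f3, giving column 1 = <0, 2, 1>; repeating for each j gives P = [[0, 0, -2], [2, 1, 0], [1, 0, -2]].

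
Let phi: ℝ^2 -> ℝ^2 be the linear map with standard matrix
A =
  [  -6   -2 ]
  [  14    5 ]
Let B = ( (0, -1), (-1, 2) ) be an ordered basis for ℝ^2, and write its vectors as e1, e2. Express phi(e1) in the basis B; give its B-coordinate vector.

Column 1 of [phi]_B is the B-coordinate vector of phi(e1).
In standard coordinates phi(e1) = A e1 = (2, -5).
Converting to B: (2, -5) = e1 - 2e2, so the coordinate vector is (1, -2).

(1, -2)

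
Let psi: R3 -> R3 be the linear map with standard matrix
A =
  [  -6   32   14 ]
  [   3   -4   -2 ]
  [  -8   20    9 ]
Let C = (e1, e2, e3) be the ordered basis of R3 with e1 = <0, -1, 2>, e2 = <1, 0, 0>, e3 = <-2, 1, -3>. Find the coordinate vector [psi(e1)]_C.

Column 1 of [psi]_C is the C-coordinate vector of psi(e1).
In standard coordinates psi(e1) = A e1 = <-4, 0, -2>.
Converting to C: <-4, 0, -2> = 2e1 + 0·e2 + 2e3, so the coordinate vector is <2, 0, 2>.

<2, 0, 2>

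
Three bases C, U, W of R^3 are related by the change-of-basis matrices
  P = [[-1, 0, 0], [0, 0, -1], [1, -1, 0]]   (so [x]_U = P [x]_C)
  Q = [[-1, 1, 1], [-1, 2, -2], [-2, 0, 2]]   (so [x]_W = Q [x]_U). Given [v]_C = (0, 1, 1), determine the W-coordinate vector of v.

First [v]_U = P [v]_C = (0, -1, -1).
Then [v]_W = Q [v]_U = (-2, 0, -2).

(-2, 0, -2)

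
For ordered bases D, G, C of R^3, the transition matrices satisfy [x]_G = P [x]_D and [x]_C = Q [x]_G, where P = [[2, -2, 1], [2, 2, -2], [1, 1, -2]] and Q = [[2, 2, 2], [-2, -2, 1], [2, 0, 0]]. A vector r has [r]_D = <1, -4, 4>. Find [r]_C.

<-22, -11, 28>

Composing the changes, [r]_C = Q P [r]_D.
Q P = [[10, 2, -6], [-7, 1, 0], [4, -4, 2]]; applying this to <1, -4, 4> gives <-22, -11, 28>.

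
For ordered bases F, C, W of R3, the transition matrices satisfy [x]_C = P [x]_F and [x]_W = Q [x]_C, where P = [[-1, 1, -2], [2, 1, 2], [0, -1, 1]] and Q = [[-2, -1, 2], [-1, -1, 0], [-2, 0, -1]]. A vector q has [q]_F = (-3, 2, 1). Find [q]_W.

Composing the changes, [q]_W = Q P [q]_F.
Q P = [[0, -5, 4], [-1, -2, 0], [2, -1, 3]]; applying this to (-3, 2, 1) gives (-6, -1, -5).

(-6, -1, -5)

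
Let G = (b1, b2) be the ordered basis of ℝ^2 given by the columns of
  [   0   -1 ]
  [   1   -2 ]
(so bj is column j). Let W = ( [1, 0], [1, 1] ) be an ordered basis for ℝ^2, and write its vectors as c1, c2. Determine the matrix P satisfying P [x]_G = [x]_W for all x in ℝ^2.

[[-1, 1], [1, -2]]

Let M have columns bj and N have columns cj. Then for every x, N [x]_W = x = M [x]_G, so P = N^(-1) M.
Since det N = 1, N^(-1) has integer entries; multiplying gives P = [[-1, 1], [1, -2]].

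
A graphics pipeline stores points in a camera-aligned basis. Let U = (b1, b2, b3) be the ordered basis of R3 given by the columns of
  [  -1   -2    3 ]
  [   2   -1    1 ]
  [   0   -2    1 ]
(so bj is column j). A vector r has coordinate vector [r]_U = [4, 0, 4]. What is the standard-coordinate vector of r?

[8, 12, 4]

By definition r = 4b1 + 0·b2 + 4b3.
Summing componentwise gives [8, 12, 4].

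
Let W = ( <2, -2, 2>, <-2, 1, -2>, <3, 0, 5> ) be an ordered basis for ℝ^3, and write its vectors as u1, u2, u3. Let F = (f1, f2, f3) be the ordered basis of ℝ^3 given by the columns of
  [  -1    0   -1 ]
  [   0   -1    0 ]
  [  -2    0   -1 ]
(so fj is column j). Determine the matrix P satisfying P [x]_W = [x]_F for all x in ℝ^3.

Let M have columns uj and N have columns fj. Then for every x, N [x]_F = x = M [x]_W, so P = N^(-1) M.
Since det N = 1, N^(-1) has integer entries; multiplying gives P = [[0, 0, -2], [2, -1, 0], [-2, 2, -1]].

[[0, 0, -2], [2, -1, 0], [-2, 2, -1]]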